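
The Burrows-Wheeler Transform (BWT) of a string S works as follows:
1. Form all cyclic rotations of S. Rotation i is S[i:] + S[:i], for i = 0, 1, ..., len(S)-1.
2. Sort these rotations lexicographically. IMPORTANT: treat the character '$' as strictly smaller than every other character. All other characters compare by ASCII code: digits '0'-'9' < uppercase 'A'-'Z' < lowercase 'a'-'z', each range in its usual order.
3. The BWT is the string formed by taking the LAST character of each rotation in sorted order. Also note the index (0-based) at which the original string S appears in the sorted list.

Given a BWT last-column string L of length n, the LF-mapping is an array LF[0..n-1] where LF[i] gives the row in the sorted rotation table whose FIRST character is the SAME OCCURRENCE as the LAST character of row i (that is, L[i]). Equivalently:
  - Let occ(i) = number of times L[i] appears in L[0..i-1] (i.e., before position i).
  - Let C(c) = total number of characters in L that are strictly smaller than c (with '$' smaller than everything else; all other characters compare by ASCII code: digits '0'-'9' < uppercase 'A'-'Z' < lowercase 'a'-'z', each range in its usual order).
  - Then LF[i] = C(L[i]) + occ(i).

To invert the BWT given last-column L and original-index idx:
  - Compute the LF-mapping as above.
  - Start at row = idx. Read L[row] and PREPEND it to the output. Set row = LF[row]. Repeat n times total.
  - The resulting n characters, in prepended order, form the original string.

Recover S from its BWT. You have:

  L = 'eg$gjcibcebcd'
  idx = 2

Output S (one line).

Answer: bgccidjcegbe$

Derivation:
LF mapping: 7 9 0 10 12 3 11 1 4 8 2 5 6
Walk LF starting at row 2, prepending L[row]:
  step 1: row=2, L[2]='$', prepend. Next row=LF[2]=0
  step 2: row=0, L[0]='e', prepend. Next row=LF[0]=7
  step 3: row=7, L[7]='b', prepend. Next row=LF[7]=1
  step 4: row=1, L[1]='g', prepend. Next row=LF[1]=9
  step 5: row=9, L[9]='e', prepend. Next row=LF[9]=8
  step 6: row=8, L[8]='c', prepend. Next row=LF[8]=4
  step 7: row=4, L[4]='j', prepend. Next row=LF[4]=12
  step 8: row=12, L[12]='d', prepend. Next row=LF[12]=6
  step 9: row=6, L[6]='i', prepend. Next row=LF[6]=11
  step 10: row=11, L[11]='c', prepend. Next row=LF[11]=5
  step 11: row=5, L[5]='c', prepend. Next row=LF[5]=3
  step 12: row=3, L[3]='g', prepend. Next row=LF[3]=10
  step 13: row=10, L[10]='b', prepend. Next row=LF[10]=2
Reversed output: bgccidjcegbe$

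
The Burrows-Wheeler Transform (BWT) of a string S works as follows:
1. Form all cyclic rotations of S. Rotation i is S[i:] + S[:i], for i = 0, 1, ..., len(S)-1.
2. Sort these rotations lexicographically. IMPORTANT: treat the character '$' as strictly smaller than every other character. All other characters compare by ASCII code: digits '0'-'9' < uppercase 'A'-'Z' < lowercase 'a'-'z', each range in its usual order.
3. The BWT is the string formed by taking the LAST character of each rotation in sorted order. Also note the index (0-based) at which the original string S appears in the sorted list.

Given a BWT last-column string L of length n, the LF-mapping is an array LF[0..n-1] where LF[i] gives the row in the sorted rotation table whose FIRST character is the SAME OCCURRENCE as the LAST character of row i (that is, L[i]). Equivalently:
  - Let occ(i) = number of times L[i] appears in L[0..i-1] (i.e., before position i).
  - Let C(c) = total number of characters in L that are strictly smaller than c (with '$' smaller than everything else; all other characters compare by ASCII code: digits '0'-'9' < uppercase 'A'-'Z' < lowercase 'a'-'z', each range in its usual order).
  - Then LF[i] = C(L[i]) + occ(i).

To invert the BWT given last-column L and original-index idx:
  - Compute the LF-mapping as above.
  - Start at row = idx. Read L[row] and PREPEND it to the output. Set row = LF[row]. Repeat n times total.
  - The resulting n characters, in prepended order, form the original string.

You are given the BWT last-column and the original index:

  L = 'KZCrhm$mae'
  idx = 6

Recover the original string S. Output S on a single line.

LF mapping: 2 3 1 9 6 7 0 8 4 5
Walk LF starting at row 6, prepending L[row]:
  step 1: row=6, L[6]='$', prepend. Next row=LF[6]=0
  step 2: row=0, L[0]='K', prepend. Next row=LF[0]=2
  step 3: row=2, L[2]='C', prepend. Next row=LF[2]=1
  step 4: row=1, L[1]='Z', prepend. Next row=LF[1]=3
  step 5: row=3, L[3]='r', prepend. Next row=LF[3]=9
  step 6: row=9, L[9]='e', prepend. Next row=LF[9]=5
  step 7: row=5, L[5]='m', prepend. Next row=LF[5]=7
  step 8: row=7, L[7]='m', prepend. Next row=LF[7]=8
  step 9: row=8, L[8]='a', prepend. Next row=LF[8]=4
  step 10: row=4, L[4]='h', prepend. Next row=LF[4]=6
Reversed output: hammerZCK$

Answer: hammerZCK$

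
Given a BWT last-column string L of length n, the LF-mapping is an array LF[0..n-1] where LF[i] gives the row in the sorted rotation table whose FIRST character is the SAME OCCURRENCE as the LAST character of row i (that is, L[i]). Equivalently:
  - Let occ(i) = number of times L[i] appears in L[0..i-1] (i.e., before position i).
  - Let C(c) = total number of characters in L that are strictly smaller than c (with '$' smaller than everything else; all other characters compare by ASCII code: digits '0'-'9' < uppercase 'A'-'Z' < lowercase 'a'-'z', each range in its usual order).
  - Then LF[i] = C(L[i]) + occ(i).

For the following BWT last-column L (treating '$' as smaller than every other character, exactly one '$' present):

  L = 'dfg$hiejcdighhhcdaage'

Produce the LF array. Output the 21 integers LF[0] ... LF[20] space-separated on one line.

Char counts: '$':1, 'a':2, 'c':2, 'd':3, 'e':2, 'f':1, 'g':3, 'h':4, 'i':2, 'j':1
C (first-col start): C('$')=0, C('a')=1, C('c')=3, C('d')=5, C('e')=8, C('f')=10, C('g')=11, C('h')=14, C('i')=18, C('j')=20
L[0]='d': occ=0, LF[0]=C('d')+0=5+0=5
L[1]='f': occ=0, LF[1]=C('f')+0=10+0=10
L[2]='g': occ=0, LF[2]=C('g')+0=11+0=11
L[3]='$': occ=0, LF[3]=C('$')+0=0+0=0
L[4]='h': occ=0, LF[4]=C('h')+0=14+0=14
L[5]='i': occ=0, LF[5]=C('i')+0=18+0=18
L[6]='e': occ=0, LF[6]=C('e')+0=8+0=8
L[7]='j': occ=0, LF[7]=C('j')+0=20+0=20
L[8]='c': occ=0, LF[8]=C('c')+0=3+0=3
L[9]='d': occ=1, LF[9]=C('d')+1=5+1=6
L[10]='i': occ=1, LF[10]=C('i')+1=18+1=19
L[11]='g': occ=1, LF[11]=C('g')+1=11+1=12
L[12]='h': occ=1, LF[12]=C('h')+1=14+1=15
L[13]='h': occ=2, LF[13]=C('h')+2=14+2=16
L[14]='h': occ=3, LF[14]=C('h')+3=14+3=17
L[15]='c': occ=1, LF[15]=C('c')+1=3+1=4
L[16]='d': occ=2, LF[16]=C('d')+2=5+2=7
L[17]='a': occ=0, LF[17]=C('a')+0=1+0=1
L[18]='a': occ=1, LF[18]=C('a')+1=1+1=2
L[19]='g': occ=2, LF[19]=C('g')+2=11+2=13
L[20]='e': occ=1, LF[20]=C('e')+1=8+1=9

Answer: 5 10 11 0 14 18 8 20 3 6 19 12 15 16 17 4 7 1 2 13 9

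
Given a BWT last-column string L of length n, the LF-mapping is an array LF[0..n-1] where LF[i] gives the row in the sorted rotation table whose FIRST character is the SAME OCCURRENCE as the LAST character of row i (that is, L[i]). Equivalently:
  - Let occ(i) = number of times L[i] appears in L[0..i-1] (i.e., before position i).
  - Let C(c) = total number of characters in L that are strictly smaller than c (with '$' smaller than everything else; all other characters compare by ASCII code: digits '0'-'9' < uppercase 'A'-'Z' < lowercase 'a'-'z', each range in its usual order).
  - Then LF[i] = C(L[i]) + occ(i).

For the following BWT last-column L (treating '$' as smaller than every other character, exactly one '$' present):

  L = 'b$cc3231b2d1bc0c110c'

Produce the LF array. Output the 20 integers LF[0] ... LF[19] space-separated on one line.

Answer: 11 0 14 15 9 7 10 3 12 8 19 4 13 16 1 17 5 6 2 18

Derivation:
Char counts: '$':1, '0':2, '1':4, '2':2, '3':2, 'b':3, 'c':5, 'd':1
C (first-col start): C('$')=0, C('0')=1, C('1')=3, C('2')=7, C('3')=9, C('b')=11, C('c')=14, C('d')=19
L[0]='b': occ=0, LF[0]=C('b')+0=11+0=11
L[1]='$': occ=0, LF[1]=C('$')+0=0+0=0
L[2]='c': occ=0, LF[2]=C('c')+0=14+0=14
L[3]='c': occ=1, LF[3]=C('c')+1=14+1=15
L[4]='3': occ=0, LF[4]=C('3')+0=9+0=9
L[5]='2': occ=0, LF[5]=C('2')+0=7+0=7
L[6]='3': occ=1, LF[6]=C('3')+1=9+1=10
L[7]='1': occ=0, LF[7]=C('1')+0=3+0=3
L[8]='b': occ=1, LF[8]=C('b')+1=11+1=12
L[9]='2': occ=1, LF[9]=C('2')+1=7+1=8
L[10]='d': occ=0, LF[10]=C('d')+0=19+0=19
L[11]='1': occ=1, LF[11]=C('1')+1=3+1=4
L[12]='b': occ=2, LF[12]=C('b')+2=11+2=13
L[13]='c': occ=2, LF[13]=C('c')+2=14+2=16
L[14]='0': occ=0, LF[14]=C('0')+0=1+0=1
L[15]='c': occ=3, LF[15]=C('c')+3=14+3=17
L[16]='1': occ=2, LF[16]=C('1')+2=3+2=5
L[17]='1': occ=3, LF[17]=C('1')+3=3+3=6
L[18]='0': occ=1, LF[18]=C('0')+1=1+1=2
L[19]='c': occ=4, LF[19]=C('c')+4=14+4=18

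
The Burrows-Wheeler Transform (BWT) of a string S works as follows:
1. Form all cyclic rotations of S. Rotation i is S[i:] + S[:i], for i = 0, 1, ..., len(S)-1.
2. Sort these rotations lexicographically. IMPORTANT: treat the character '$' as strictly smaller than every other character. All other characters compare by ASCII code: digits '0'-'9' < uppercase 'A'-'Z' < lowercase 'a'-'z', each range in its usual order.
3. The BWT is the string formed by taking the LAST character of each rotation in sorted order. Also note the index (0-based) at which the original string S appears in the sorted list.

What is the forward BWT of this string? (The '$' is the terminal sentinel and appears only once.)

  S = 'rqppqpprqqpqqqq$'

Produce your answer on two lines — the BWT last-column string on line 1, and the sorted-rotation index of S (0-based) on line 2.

All 16 rotations (rotation i = S[i:]+S[:i]):
  rot[0] = rqppqpprqqpqqqq$
  rot[1] = qppqpprqqpqqqq$r
  rot[2] = ppqpprqqpqqqq$rq
  rot[3] = pqpprqqpqqqq$rqp
  rot[4] = qpprqqpqqqq$rqpp
  rot[5] = pprqqpqqqq$rqppq
  rot[6] = prqqpqqqq$rqppqp
  rot[7] = rqqpqqqq$rqppqpp
  rot[8] = qqpqqqq$rqppqppr
  rot[9] = qpqqqq$rqppqpprq
  rot[10] = pqqqq$rqppqpprqq
  rot[11] = qqqq$rqppqpprqqp
  rot[12] = qqq$rqppqpprqqpq
  rot[13] = qq$rqppqpprqqpqq
  rot[14] = q$rqppqpprqqpqqq
  rot[15] = $rqppqpprqqpqqqq
Sorted (with $ < everything):
  sorted[0] = $rqppqpprqqpqqqq  (last char: 'q')
  sorted[1] = ppqpprqqpqqqq$rq  (last char: 'q')
  sorted[2] = pprqqpqqqq$rqppq  (last char: 'q')
  sorted[3] = pqpprqqpqqqq$rqp  (last char: 'p')
  sorted[4] = pqqqq$rqppqpprqq  (last char: 'q')
  sorted[5] = prqqpqqqq$rqppqp  (last char: 'p')
  sorted[6] = q$rqppqpprqqpqqq  (last char: 'q')
  sorted[7] = qppqpprqqpqqqq$r  (last char: 'r')
  sorted[8] = qpprqqpqqqq$rqpp  (last char: 'p')
  sorted[9] = qpqqqq$rqppqpprq  (last char: 'q')
  sorted[10] = qq$rqppqpprqqpqq  (last char: 'q')
  sorted[11] = qqpqqqq$rqppqppr  (last char: 'r')
  sorted[12] = qqq$rqppqpprqqpq  (last char: 'q')
  sorted[13] = qqqq$rqppqpprqqp  (last char: 'p')
  sorted[14] = rqppqpprqqpqqqq$  (last char: '$')
  sorted[15] = rqqpqqqq$rqppqpp  (last char: 'p')
Last column: qqqpqpqrpqqrqp$p
Original string S is at sorted index 14

Answer: qqqpqpqrpqqrqp$p
14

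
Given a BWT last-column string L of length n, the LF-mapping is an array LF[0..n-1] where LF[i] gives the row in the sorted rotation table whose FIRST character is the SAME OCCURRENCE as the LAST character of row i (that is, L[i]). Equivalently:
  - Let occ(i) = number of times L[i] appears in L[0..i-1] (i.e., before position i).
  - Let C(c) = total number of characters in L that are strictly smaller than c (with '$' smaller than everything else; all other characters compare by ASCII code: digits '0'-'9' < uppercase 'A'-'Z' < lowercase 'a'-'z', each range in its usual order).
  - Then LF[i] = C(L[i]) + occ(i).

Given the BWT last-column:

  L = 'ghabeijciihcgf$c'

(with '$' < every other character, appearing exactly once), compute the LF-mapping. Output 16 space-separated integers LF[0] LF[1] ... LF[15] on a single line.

Answer: 8 10 1 2 6 12 15 3 13 14 11 4 9 7 0 5

Derivation:
Char counts: '$':1, 'a':1, 'b':1, 'c':3, 'e':1, 'f':1, 'g':2, 'h':2, 'i':3, 'j':1
C (first-col start): C('$')=0, C('a')=1, C('b')=2, C('c')=3, C('e')=6, C('f')=7, C('g')=8, C('h')=10, C('i')=12, C('j')=15
L[0]='g': occ=0, LF[0]=C('g')+0=8+0=8
L[1]='h': occ=0, LF[1]=C('h')+0=10+0=10
L[2]='a': occ=0, LF[2]=C('a')+0=1+0=1
L[3]='b': occ=0, LF[3]=C('b')+0=2+0=2
L[4]='e': occ=0, LF[4]=C('e')+0=6+0=6
L[5]='i': occ=0, LF[5]=C('i')+0=12+0=12
L[6]='j': occ=0, LF[6]=C('j')+0=15+0=15
L[7]='c': occ=0, LF[7]=C('c')+0=3+0=3
L[8]='i': occ=1, LF[8]=C('i')+1=12+1=13
L[9]='i': occ=2, LF[9]=C('i')+2=12+2=14
L[10]='h': occ=1, LF[10]=C('h')+1=10+1=11
L[11]='c': occ=1, LF[11]=C('c')+1=3+1=4
L[12]='g': occ=1, LF[12]=C('g')+1=8+1=9
L[13]='f': occ=0, LF[13]=C('f')+0=7+0=7
L[14]='$': occ=0, LF[14]=C('$')+0=0+0=0
L[15]='c': occ=2, LF[15]=C('c')+2=3+2=5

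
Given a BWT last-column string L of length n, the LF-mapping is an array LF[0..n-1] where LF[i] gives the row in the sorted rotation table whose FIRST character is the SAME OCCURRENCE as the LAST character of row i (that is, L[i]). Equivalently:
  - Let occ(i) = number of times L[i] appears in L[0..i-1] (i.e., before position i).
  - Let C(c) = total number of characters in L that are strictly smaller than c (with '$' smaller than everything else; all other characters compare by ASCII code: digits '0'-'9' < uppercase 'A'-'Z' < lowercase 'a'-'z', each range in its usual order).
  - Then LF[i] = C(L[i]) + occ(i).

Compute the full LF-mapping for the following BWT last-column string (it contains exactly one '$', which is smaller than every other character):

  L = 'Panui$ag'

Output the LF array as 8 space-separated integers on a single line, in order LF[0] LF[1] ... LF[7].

Char counts: '$':1, 'P':1, 'a':2, 'g':1, 'i':1, 'n':1, 'u':1
C (first-col start): C('$')=0, C('P')=1, C('a')=2, C('g')=4, C('i')=5, C('n')=6, C('u')=7
L[0]='P': occ=0, LF[0]=C('P')+0=1+0=1
L[1]='a': occ=0, LF[1]=C('a')+0=2+0=2
L[2]='n': occ=0, LF[2]=C('n')+0=6+0=6
L[3]='u': occ=0, LF[3]=C('u')+0=7+0=7
L[4]='i': occ=0, LF[4]=C('i')+0=5+0=5
L[5]='$': occ=0, LF[5]=C('$')+0=0+0=0
L[6]='a': occ=1, LF[6]=C('a')+1=2+1=3
L[7]='g': occ=0, LF[7]=C('g')+0=4+0=4

Answer: 1 2 6 7 5 0 3 4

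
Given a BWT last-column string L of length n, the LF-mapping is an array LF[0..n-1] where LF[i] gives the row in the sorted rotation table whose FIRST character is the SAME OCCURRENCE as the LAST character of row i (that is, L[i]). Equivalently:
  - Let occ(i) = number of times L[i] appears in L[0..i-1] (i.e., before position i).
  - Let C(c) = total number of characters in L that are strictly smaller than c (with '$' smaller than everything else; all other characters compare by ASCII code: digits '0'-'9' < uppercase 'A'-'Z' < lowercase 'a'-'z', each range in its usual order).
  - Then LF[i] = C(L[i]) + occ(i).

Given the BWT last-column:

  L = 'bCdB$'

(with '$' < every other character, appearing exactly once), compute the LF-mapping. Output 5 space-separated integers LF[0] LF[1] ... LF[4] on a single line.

Char counts: '$':1, 'B':1, 'C':1, 'b':1, 'd':1
C (first-col start): C('$')=0, C('B')=1, C('C')=2, C('b')=3, C('d')=4
L[0]='b': occ=0, LF[0]=C('b')+0=3+0=3
L[1]='C': occ=0, LF[1]=C('C')+0=2+0=2
L[2]='d': occ=0, LF[2]=C('d')+0=4+0=4
L[3]='B': occ=0, LF[3]=C('B')+0=1+0=1
L[4]='$': occ=0, LF[4]=C('$')+0=0+0=0

Answer: 3 2 4 1 0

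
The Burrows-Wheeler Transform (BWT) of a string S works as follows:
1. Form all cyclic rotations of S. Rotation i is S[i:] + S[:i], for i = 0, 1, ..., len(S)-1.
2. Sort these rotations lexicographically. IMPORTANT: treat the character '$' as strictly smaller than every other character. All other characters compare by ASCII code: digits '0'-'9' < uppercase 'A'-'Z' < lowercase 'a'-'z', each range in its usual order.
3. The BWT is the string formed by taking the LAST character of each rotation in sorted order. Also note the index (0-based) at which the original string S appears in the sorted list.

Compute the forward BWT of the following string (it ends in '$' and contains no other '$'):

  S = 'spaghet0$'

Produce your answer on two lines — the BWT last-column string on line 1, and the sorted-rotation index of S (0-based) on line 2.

All 9 rotations (rotation i = S[i:]+S[:i]):
  rot[0] = spaghet0$
  rot[1] = paghet0$s
  rot[2] = aghet0$sp
  rot[3] = ghet0$spa
  rot[4] = het0$spag
  rot[5] = et0$spagh
  rot[6] = t0$spaghe
  rot[7] = 0$spaghet
  rot[8] = $spaghet0
Sorted (with $ < everything):
  sorted[0] = $spaghet0  (last char: '0')
  sorted[1] = 0$spaghet  (last char: 't')
  sorted[2] = aghet0$sp  (last char: 'p')
  sorted[3] = et0$spagh  (last char: 'h')
  sorted[4] = ghet0$spa  (last char: 'a')
  sorted[5] = het0$spag  (last char: 'g')
  sorted[6] = paghet0$s  (last char: 's')
  sorted[7] = spaghet0$  (last char: '$')
  sorted[8] = t0$spaghe  (last char: 'e')
Last column: 0tphags$e
Original string S is at sorted index 7

Answer: 0tphags$e
7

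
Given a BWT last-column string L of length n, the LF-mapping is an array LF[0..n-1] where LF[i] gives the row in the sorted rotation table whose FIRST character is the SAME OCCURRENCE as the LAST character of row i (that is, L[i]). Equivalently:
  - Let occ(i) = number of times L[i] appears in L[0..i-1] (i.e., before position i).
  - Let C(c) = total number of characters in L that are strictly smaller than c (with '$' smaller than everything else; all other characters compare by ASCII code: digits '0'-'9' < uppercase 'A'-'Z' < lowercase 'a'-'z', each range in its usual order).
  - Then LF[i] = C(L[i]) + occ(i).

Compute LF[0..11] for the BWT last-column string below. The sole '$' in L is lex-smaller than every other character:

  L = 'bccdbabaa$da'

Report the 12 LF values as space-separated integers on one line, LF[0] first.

Answer: 5 8 9 10 6 1 7 2 3 0 11 4

Derivation:
Char counts: '$':1, 'a':4, 'b':3, 'c':2, 'd':2
C (first-col start): C('$')=0, C('a')=1, C('b')=5, C('c')=8, C('d')=10
L[0]='b': occ=0, LF[0]=C('b')+0=5+0=5
L[1]='c': occ=0, LF[1]=C('c')+0=8+0=8
L[2]='c': occ=1, LF[2]=C('c')+1=8+1=9
L[3]='d': occ=0, LF[3]=C('d')+0=10+0=10
L[4]='b': occ=1, LF[4]=C('b')+1=5+1=6
L[5]='a': occ=0, LF[5]=C('a')+0=1+0=1
L[6]='b': occ=2, LF[6]=C('b')+2=5+2=7
L[7]='a': occ=1, LF[7]=C('a')+1=1+1=2
L[8]='a': occ=2, LF[8]=C('a')+2=1+2=3
L[9]='$': occ=0, LF[9]=C('$')+0=0+0=0
L[10]='d': occ=1, LF[10]=C('d')+1=10+1=11
L[11]='a': occ=3, LF[11]=C('a')+3=1+3=4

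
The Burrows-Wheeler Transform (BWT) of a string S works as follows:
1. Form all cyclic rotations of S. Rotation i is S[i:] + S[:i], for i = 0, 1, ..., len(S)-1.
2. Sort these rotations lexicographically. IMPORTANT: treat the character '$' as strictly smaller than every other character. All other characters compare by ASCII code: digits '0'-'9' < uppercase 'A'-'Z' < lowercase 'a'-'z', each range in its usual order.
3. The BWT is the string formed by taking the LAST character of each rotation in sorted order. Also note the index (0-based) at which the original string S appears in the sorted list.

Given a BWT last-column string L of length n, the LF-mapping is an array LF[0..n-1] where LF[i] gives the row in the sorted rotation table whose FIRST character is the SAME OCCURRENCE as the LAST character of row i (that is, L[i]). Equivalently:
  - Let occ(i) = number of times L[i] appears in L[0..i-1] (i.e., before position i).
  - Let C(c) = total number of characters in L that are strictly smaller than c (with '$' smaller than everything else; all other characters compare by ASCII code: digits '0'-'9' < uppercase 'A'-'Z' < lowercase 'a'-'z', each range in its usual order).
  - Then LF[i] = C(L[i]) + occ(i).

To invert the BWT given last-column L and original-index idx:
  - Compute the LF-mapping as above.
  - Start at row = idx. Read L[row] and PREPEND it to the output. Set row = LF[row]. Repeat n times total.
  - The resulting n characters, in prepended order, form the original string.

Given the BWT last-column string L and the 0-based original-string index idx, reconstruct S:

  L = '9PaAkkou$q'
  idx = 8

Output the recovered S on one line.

Answer: quokkaAP9$

Derivation:
LF mapping: 1 3 4 2 5 6 7 9 0 8
Walk LF starting at row 8, prepending L[row]:
  step 1: row=8, L[8]='$', prepend. Next row=LF[8]=0
  step 2: row=0, L[0]='9', prepend. Next row=LF[0]=1
  step 3: row=1, L[1]='P', prepend. Next row=LF[1]=3
  step 4: row=3, L[3]='A', prepend. Next row=LF[3]=2
  step 5: row=2, L[2]='a', prepend. Next row=LF[2]=4
  step 6: row=4, L[4]='k', prepend. Next row=LF[4]=5
  step 7: row=5, L[5]='k', prepend. Next row=LF[5]=6
  step 8: row=6, L[6]='o', prepend. Next row=LF[6]=7
  step 9: row=7, L[7]='u', prepend. Next row=LF[7]=9
  step 10: row=9, L[9]='q', prepend. Next row=LF[9]=8
Reversed output: quokkaAP9$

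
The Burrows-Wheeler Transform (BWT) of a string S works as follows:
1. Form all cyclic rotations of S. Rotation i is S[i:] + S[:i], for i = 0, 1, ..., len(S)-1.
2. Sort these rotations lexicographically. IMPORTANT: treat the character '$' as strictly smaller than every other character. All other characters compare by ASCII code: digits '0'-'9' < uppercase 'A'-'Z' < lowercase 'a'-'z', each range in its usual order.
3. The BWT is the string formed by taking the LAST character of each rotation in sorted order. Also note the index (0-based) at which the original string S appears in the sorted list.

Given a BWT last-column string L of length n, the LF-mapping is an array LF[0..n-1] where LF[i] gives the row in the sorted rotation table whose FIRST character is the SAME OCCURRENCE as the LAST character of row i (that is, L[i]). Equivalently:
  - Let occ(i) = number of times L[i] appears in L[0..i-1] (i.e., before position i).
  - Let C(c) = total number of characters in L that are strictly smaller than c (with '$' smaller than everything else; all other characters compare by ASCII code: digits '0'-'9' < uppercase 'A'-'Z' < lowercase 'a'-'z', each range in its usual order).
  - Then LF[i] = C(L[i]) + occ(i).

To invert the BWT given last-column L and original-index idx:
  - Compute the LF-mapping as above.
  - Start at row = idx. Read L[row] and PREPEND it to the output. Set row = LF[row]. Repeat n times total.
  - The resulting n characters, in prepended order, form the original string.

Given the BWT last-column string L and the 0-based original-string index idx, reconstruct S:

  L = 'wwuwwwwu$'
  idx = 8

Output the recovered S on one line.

LF mapping: 3 4 1 5 6 7 8 2 0
Walk LF starting at row 8, prepending L[row]:
  step 1: row=8, L[8]='$', prepend. Next row=LF[8]=0
  step 2: row=0, L[0]='w', prepend. Next row=LF[0]=3
  step 3: row=3, L[3]='w', prepend. Next row=LF[3]=5
  step 4: row=5, L[5]='w', prepend. Next row=LF[5]=7
  step 5: row=7, L[7]='u', prepend. Next row=LF[7]=2
  step 6: row=2, L[2]='u', prepend. Next row=LF[2]=1
  step 7: row=1, L[1]='w', prepend. Next row=LF[1]=4
  step 8: row=4, L[4]='w', prepend. Next row=LF[4]=6
  step 9: row=6, L[6]='w', prepend. Next row=LF[6]=8
Reversed output: wwwuuwww$

Answer: wwwuuwww$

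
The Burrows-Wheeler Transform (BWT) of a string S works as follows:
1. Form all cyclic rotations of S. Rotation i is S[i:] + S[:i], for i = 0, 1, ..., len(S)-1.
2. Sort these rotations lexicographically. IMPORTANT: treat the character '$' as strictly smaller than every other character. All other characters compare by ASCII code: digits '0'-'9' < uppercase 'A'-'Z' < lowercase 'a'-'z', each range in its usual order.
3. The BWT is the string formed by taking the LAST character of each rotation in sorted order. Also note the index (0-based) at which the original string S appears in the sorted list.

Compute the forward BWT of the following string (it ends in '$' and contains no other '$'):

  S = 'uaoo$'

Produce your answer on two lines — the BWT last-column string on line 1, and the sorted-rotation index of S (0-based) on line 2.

All 5 rotations (rotation i = S[i:]+S[:i]):
  rot[0] = uaoo$
  rot[1] = aoo$u
  rot[2] = oo$ua
  rot[3] = o$uao
  rot[4] = $uaoo
Sorted (with $ < everything):
  sorted[0] = $uaoo  (last char: 'o')
  sorted[1] = aoo$u  (last char: 'u')
  sorted[2] = o$uao  (last char: 'o')
  sorted[3] = oo$ua  (last char: 'a')
  sorted[4] = uaoo$  (last char: '$')
Last column: ouoa$
Original string S is at sorted index 4

Answer: ouoa$
4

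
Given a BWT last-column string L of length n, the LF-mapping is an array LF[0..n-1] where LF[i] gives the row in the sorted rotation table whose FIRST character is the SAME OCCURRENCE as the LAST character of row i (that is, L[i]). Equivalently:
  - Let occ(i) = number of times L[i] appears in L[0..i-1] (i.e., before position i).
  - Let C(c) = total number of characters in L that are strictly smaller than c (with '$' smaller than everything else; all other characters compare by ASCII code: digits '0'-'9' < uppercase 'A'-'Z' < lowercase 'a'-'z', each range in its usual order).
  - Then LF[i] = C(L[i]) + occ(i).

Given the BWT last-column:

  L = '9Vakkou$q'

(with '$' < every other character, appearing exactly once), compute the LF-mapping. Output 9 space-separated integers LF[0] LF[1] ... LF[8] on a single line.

Char counts: '$':1, '9':1, 'V':1, 'a':1, 'k':2, 'o':1, 'q':1, 'u':1
C (first-col start): C('$')=0, C('9')=1, C('V')=2, C('a')=3, C('k')=4, C('o')=6, C('q')=7, C('u')=8
L[0]='9': occ=0, LF[0]=C('9')+0=1+0=1
L[1]='V': occ=0, LF[1]=C('V')+0=2+0=2
L[2]='a': occ=0, LF[2]=C('a')+0=3+0=3
L[3]='k': occ=0, LF[3]=C('k')+0=4+0=4
L[4]='k': occ=1, LF[4]=C('k')+1=4+1=5
L[5]='o': occ=0, LF[5]=C('o')+0=6+0=6
L[6]='u': occ=0, LF[6]=C('u')+0=8+0=8
L[7]='$': occ=0, LF[7]=C('$')+0=0+0=0
L[8]='q': occ=0, LF[8]=C('q')+0=7+0=7

Answer: 1 2 3 4 5 6 8 0 7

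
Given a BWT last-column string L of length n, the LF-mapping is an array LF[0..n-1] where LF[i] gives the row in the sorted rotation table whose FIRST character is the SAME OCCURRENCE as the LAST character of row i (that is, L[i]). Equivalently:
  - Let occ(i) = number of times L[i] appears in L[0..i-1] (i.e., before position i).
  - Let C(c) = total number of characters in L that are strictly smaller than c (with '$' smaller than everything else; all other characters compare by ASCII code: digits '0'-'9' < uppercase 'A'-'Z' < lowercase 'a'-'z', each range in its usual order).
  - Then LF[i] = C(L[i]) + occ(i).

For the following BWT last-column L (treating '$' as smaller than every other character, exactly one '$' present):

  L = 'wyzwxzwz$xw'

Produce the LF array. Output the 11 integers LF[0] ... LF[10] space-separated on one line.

Char counts: '$':1, 'w':4, 'x':2, 'y':1, 'z':3
C (first-col start): C('$')=0, C('w')=1, C('x')=5, C('y')=7, C('z')=8
L[0]='w': occ=0, LF[0]=C('w')+0=1+0=1
L[1]='y': occ=0, LF[1]=C('y')+0=7+0=7
L[2]='z': occ=0, LF[2]=C('z')+0=8+0=8
L[3]='w': occ=1, LF[3]=C('w')+1=1+1=2
L[4]='x': occ=0, LF[4]=C('x')+0=5+0=5
L[5]='z': occ=1, LF[5]=C('z')+1=8+1=9
L[6]='w': occ=2, LF[6]=C('w')+2=1+2=3
L[7]='z': occ=2, LF[7]=C('z')+2=8+2=10
L[8]='$': occ=0, LF[8]=C('$')+0=0+0=0
L[9]='x': occ=1, LF[9]=C('x')+1=5+1=6
L[10]='w': occ=3, LF[10]=C('w')+3=1+3=4

Answer: 1 7 8 2 5 9 3 10 0 6 4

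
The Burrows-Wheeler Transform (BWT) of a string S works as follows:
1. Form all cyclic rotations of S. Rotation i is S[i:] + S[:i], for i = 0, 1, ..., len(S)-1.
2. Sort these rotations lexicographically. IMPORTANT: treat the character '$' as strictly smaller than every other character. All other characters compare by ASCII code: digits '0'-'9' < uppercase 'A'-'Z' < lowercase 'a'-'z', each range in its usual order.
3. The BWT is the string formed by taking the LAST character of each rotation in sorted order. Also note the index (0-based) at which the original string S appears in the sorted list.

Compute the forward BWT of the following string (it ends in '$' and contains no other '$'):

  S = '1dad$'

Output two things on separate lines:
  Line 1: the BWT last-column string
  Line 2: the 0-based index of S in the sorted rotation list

All 5 rotations (rotation i = S[i:]+S[:i]):
  rot[0] = 1dad$
  rot[1] = dad$1
  rot[2] = ad$1d
  rot[3] = d$1da
  rot[4] = $1dad
Sorted (with $ < everything):
  sorted[0] = $1dad  (last char: 'd')
  sorted[1] = 1dad$  (last char: '$')
  sorted[2] = ad$1d  (last char: 'd')
  sorted[3] = d$1da  (last char: 'a')
  sorted[4] = dad$1  (last char: '1')
Last column: d$da1
Original string S is at sorted index 1

Answer: d$da1
1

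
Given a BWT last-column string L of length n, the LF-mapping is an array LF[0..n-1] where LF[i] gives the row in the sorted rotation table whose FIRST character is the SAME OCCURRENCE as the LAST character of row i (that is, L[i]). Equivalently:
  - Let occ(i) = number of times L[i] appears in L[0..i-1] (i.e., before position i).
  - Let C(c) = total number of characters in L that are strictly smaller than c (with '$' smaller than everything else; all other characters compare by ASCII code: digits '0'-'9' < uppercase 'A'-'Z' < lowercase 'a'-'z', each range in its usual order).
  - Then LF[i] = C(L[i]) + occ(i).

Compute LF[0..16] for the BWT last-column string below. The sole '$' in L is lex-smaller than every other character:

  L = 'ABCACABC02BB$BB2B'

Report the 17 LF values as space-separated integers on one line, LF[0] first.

Answer: 4 7 14 5 15 6 8 16 1 2 9 10 0 11 12 3 13

Derivation:
Char counts: '$':1, '0':1, '2':2, 'A':3, 'B':7, 'C':3
C (first-col start): C('$')=0, C('0')=1, C('2')=2, C('A')=4, C('B')=7, C('C')=14
L[0]='A': occ=0, LF[0]=C('A')+0=4+0=4
L[1]='B': occ=0, LF[1]=C('B')+0=7+0=7
L[2]='C': occ=0, LF[2]=C('C')+0=14+0=14
L[3]='A': occ=1, LF[3]=C('A')+1=4+1=5
L[4]='C': occ=1, LF[4]=C('C')+1=14+1=15
L[5]='A': occ=2, LF[5]=C('A')+2=4+2=6
L[6]='B': occ=1, LF[6]=C('B')+1=7+1=8
L[7]='C': occ=2, LF[7]=C('C')+2=14+2=16
L[8]='0': occ=0, LF[8]=C('0')+0=1+0=1
L[9]='2': occ=0, LF[9]=C('2')+0=2+0=2
L[10]='B': occ=2, LF[10]=C('B')+2=7+2=9
L[11]='B': occ=3, LF[11]=C('B')+3=7+3=10
L[12]='$': occ=0, LF[12]=C('$')+0=0+0=0
L[13]='B': occ=4, LF[13]=C('B')+4=7+4=11
L[14]='B': occ=5, LF[14]=C('B')+5=7+5=12
L[15]='2': occ=1, LF[15]=C('2')+1=2+1=3
L[16]='B': occ=6, LF[16]=C('B')+6=7+6=13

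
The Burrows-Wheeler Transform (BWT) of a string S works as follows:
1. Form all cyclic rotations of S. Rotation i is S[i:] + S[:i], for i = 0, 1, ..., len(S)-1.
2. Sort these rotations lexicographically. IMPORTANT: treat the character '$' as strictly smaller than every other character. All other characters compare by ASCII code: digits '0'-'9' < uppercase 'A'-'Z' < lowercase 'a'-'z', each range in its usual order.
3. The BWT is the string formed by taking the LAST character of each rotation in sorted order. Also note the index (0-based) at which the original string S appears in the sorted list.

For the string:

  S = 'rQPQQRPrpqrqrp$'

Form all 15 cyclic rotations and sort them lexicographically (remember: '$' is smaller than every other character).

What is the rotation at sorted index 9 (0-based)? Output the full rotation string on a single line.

All 15 rotations (rotation i = S[i:]+S[:i]):
  rot[0] = rQPQQRPrpqrqrp$
  rot[1] = QPQQRPrpqrqrp$r
  rot[2] = PQQRPrpqrqrp$rQ
  rot[3] = QQRPrpqrqrp$rQP
  rot[4] = QRPrpqrqrp$rQPQ
  rot[5] = RPrpqrqrp$rQPQQ
  rot[6] = Prpqrqrp$rQPQQR
  rot[7] = rpqrqrp$rQPQQRP
  rot[8] = pqrqrp$rQPQQRPr
  rot[9] = qrqrp$rQPQQRPrp
  rot[10] = rqrp$rQPQQRPrpq
  rot[11] = qrp$rQPQQRPrpqr
  rot[12] = rp$rQPQQRPrpqrq
  rot[13] = p$rQPQQRPrpqrqr
  rot[14] = $rQPQQRPrpqrqrp
Sorted (with $ < everything):
  sorted[0] = $rQPQQRPrpqrqrp
  sorted[1] = PQQRPrpqrqrp$rQ
  sorted[2] = Prpqrqrp$rQPQQR
  sorted[3] = QPQQRPrpqrqrp$r
  sorted[4] = QQRPrpqrqrp$rQP
  sorted[5] = QRPrpqrqrp$rQPQ
  sorted[6] = RPrpqrqrp$rQPQQ
  sorted[7] = p$rQPQQRPrpqrqr
  sorted[8] = pqrqrp$rQPQQRPr
  sorted[9] = qrp$rQPQQRPrpqr
  sorted[10] = qrqrp$rQPQQRPrp
  sorted[11] = rQPQQRPrpqrqrp$
  sorted[12] = rp$rQPQQRPrpqrq
  sorted[13] = rpqrqrp$rQPQQRP
  sorted[14] = rqrp$rQPQQRPrpq
sorted[9] = qrp$rQPQQRPrpqr

Answer: qrp$rQPQQRPrpqr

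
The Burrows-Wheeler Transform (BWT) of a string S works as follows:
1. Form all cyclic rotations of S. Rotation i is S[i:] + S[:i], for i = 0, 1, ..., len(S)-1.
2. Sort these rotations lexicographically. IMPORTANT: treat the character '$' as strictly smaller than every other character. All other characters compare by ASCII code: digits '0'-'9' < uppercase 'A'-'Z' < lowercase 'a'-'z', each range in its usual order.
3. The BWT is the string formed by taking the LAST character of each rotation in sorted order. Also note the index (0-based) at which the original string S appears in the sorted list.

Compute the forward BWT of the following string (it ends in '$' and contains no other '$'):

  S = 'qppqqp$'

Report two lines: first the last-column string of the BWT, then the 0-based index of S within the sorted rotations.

Answer: pqqpq$p
5

Derivation:
All 7 rotations (rotation i = S[i:]+S[:i]):
  rot[0] = qppqqp$
  rot[1] = ppqqp$q
  rot[2] = pqqp$qp
  rot[3] = qqp$qpp
  rot[4] = qp$qppq
  rot[5] = p$qppqq
  rot[6] = $qppqqp
Sorted (with $ < everything):
  sorted[0] = $qppqqp  (last char: 'p')
  sorted[1] = p$qppqq  (last char: 'q')
  sorted[2] = ppqqp$q  (last char: 'q')
  sorted[3] = pqqp$qp  (last char: 'p')
  sorted[4] = qp$qppq  (last char: 'q')
  sorted[5] = qppqqp$  (last char: '$')
  sorted[6] = qqp$qpp  (last char: 'p')
Last column: pqqpq$p
Original string S is at sorted index 5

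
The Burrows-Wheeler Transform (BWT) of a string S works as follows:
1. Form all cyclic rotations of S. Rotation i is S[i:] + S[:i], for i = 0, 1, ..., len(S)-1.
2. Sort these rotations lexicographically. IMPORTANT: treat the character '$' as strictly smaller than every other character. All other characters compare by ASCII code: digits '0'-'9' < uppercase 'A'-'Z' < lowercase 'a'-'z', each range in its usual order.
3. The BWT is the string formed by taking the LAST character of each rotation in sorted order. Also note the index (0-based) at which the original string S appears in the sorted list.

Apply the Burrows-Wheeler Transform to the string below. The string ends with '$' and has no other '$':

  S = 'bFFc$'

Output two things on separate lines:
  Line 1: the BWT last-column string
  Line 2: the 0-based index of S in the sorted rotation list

Answer: cbF$F
3

Derivation:
All 5 rotations (rotation i = S[i:]+S[:i]):
  rot[0] = bFFc$
  rot[1] = FFc$b
  rot[2] = Fc$bF
  rot[3] = c$bFF
  rot[4] = $bFFc
Sorted (with $ < everything):
  sorted[0] = $bFFc  (last char: 'c')
  sorted[1] = FFc$b  (last char: 'b')
  sorted[2] = Fc$bF  (last char: 'F')
  sorted[3] = bFFc$  (last char: '$')
  sorted[4] = c$bFF  (last char: 'F')
Last column: cbF$F
Original string S is at sorted index 3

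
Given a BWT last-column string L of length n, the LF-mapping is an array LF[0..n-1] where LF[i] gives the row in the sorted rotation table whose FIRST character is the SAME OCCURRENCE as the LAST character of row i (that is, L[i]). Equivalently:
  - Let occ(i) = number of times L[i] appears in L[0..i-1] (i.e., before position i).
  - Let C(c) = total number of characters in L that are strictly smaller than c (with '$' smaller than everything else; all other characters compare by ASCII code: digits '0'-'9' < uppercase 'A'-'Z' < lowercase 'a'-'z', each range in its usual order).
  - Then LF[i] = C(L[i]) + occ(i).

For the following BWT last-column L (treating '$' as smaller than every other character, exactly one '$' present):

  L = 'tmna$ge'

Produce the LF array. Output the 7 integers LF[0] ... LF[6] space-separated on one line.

Answer: 6 4 5 1 0 3 2

Derivation:
Char counts: '$':1, 'a':1, 'e':1, 'g':1, 'm':1, 'n':1, 't':1
C (first-col start): C('$')=0, C('a')=1, C('e')=2, C('g')=3, C('m')=4, C('n')=5, C('t')=6
L[0]='t': occ=0, LF[0]=C('t')+0=6+0=6
L[1]='m': occ=0, LF[1]=C('m')+0=4+0=4
L[2]='n': occ=0, LF[2]=C('n')+0=5+0=5
L[3]='a': occ=0, LF[3]=C('a')+0=1+0=1
L[4]='$': occ=0, LF[4]=C('$')+0=0+0=0
L[5]='g': occ=0, LF[5]=C('g')+0=3+0=3
L[6]='e': occ=0, LF[6]=C('e')+0=2+0=2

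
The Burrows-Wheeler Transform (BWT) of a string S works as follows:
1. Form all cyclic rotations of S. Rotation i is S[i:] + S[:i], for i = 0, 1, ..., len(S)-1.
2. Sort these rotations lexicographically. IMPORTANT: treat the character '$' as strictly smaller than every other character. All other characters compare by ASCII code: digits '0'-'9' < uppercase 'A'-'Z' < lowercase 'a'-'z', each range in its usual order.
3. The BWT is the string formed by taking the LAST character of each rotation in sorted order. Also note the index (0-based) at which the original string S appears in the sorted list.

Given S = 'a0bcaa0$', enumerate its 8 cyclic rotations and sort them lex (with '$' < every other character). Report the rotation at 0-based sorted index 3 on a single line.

All 8 rotations (rotation i = S[i:]+S[:i]):
  rot[0] = a0bcaa0$
  rot[1] = 0bcaa0$a
  rot[2] = bcaa0$a0
  rot[3] = caa0$a0b
  rot[4] = aa0$a0bc
  rot[5] = a0$a0bca
  rot[6] = 0$a0bcaa
  rot[7] = $a0bcaa0
Sorted (with $ < everything):
  sorted[0] = $a0bcaa0
  sorted[1] = 0$a0bcaa
  sorted[2] = 0bcaa0$a
  sorted[3] = a0$a0bca
  sorted[4] = a0bcaa0$
  sorted[5] = aa0$a0bc
  sorted[6] = bcaa0$a0
  sorted[7] = caa0$a0b
sorted[3] = a0$a0bca

Answer: a0$a0bca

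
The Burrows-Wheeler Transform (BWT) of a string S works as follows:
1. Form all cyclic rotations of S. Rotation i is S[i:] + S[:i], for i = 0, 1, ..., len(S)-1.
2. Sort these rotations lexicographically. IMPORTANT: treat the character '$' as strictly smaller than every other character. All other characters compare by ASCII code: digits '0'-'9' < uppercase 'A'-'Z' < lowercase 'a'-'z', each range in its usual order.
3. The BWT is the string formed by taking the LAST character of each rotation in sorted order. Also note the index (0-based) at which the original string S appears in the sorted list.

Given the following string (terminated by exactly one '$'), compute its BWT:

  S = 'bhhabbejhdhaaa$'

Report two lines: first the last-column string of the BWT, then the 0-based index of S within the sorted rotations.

All 15 rotations (rotation i = S[i:]+S[:i]):
  rot[0] = bhhabbejhdhaaa$
  rot[1] = hhabbejhdhaaa$b
  rot[2] = habbejhdhaaa$bh
  rot[3] = abbejhdhaaa$bhh
  rot[4] = bbejhdhaaa$bhha
  rot[5] = bejhdhaaa$bhhab
  rot[6] = ejhdhaaa$bhhabb
  rot[7] = jhdhaaa$bhhabbe
  rot[8] = hdhaaa$bhhabbej
  rot[9] = dhaaa$bhhabbejh
  rot[10] = haaa$bhhabbejhd
  rot[11] = aaa$bhhabbejhdh
  rot[12] = aa$bhhabbejhdha
  rot[13] = a$bhhabbejhdhaa
  rot[14] = $bhhabbejhdhaaa
Sorted (with $ < everything):
  sorted[0] = $bhhabbejhdhaaa  (last char: 'a')
  sorted[1] = a$bhhabbejhdhaa  (last char: 'a')
  sorted[2] = aa$bhhabbejhdha  (last char: 'a')
  sorted[3] = aaa$bhhabbejhdh  (last char: 'h')
  sorted[4] = abbejhdhaaa$bhh  (last char: 'h')
  sorted[5] = bbejhdhaaa$bhha  (last char: 'a')
  sorted[6] = bejhdhaaa$bhhab  (last char: 'b')
  sorted[7] = bhhabbejhdhaaa$  (last char: '$')
  sorted[8] = dhaaa$bhhabbejh  (last char: 'h')
  sorted[9] = ejhdhaaa$bhhabb  (last char: 'b')
  sorted[10] = haaa$bhhabbejhd  (last char: 'd')
  sorted[11] = habbejhdhaaa$bh  (last char: 'h')
  sorted[12] = hdhaaa$bhhabbej  (last char: 'j')
  sorted[13] = hhabbejhdhaaa$b  (last char: 'b')
  sorted[14] = jhdhaaa$bhhabbe  (last char: 'e')
Last column: aaahhab$hbdhjbe
Original string S is at sorted index 7

Answer: aaahhab$hbdhjbe
7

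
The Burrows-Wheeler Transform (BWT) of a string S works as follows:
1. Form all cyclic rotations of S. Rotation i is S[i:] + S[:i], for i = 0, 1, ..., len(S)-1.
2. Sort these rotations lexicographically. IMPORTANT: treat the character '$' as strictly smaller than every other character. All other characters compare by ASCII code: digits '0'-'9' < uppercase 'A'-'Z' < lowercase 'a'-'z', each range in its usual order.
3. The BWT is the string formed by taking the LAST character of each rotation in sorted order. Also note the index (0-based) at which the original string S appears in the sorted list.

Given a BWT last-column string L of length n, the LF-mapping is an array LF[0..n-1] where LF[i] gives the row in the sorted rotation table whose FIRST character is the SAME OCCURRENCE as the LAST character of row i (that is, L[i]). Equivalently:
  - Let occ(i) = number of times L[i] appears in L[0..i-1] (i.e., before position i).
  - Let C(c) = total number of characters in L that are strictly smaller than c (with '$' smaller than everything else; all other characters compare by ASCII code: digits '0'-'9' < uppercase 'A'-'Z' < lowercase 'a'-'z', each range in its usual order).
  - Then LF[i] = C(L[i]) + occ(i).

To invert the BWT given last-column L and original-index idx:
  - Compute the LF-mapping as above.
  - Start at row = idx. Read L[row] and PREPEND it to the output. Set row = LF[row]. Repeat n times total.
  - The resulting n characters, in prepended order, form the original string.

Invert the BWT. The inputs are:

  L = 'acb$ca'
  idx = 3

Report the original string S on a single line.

Answer: bacca$

Derivation:
LF mapping: 1 4 3 0 5 2
Walk LF starting at row 3, prepending L[row]:
  step 1: row=3, L[3]='$', prepend. Next row=LF[3]=0
  step 2: row=0, L[0]='a', prepend. Next row=LF[0]=1
  step 3: row=1, L[1]='c', prepend. Next row=LF[1]=4
  step 4: row=4, L[4]='c', prepend. Next row=LF[4]=5
  step 5: row=5, L[5]='a', prepend. Next row=LF[5]=2
  step 6: row=2, L[2]='b', prepend. Next row=LF[2]=3
Reversed output: bacca$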